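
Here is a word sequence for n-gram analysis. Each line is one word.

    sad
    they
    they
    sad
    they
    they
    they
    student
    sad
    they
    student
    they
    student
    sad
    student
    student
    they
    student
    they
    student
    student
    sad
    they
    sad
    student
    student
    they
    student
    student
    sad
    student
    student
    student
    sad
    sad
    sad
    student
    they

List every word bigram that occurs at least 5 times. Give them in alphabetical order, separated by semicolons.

student sad; student student; student they; they student

Bigram counts meeting the condition (at least 5 times):
  student sad: 5
  student student: 6
  student they: 5
  they student: 6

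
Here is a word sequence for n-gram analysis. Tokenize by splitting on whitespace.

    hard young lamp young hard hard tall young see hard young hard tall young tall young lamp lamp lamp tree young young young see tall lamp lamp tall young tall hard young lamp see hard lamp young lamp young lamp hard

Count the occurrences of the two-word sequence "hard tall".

2

Scanning the 40 overlapping bigram windows for "hard tall":
  position 6–7: hard tall
  position 12–13: hard tall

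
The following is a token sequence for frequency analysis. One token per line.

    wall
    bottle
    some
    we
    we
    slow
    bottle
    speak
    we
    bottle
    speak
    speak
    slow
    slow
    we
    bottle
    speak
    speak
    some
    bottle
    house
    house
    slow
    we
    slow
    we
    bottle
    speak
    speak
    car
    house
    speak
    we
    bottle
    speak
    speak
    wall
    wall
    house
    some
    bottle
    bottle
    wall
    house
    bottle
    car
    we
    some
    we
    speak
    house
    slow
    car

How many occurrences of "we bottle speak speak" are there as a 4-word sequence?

Scanning the 50 overlapping 4-gram windows for "we bottle speak speak":
  position 9–12: we bottle speak speak
  position 15–18: we bottle speak speak
  position 26–29: we bottle speak speak
  position 33–36: we bottle speak speak

4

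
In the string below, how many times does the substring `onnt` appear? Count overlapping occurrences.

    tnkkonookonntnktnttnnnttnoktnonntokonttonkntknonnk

Sliding a length-4 window over the 50 characters (47 positions):
  position 10–13: onnt
  position 30–33: onnt

2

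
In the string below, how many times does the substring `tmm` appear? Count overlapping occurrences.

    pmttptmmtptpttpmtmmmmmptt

2

Sliding a length-3 window over the 25 characters (23 positions):
  position 6–8: tmm
  position 17–19: tmm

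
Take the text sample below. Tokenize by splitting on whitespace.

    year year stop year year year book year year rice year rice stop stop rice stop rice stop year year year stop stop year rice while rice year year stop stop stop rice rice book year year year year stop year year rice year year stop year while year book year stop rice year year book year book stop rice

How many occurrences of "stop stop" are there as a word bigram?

Scanning the 59 overlapping bigram windows for "stop stop":
  position 13–14: stop stop
  position 22–23: stop stop
  position 30–31: stop stop
  position 31–32: stop stop

4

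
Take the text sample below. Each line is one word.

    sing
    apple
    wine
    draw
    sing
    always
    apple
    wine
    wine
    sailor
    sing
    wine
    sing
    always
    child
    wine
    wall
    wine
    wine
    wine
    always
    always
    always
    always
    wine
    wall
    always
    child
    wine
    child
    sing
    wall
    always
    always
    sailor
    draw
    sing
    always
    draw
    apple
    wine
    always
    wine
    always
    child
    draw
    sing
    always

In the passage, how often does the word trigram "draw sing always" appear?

3

Scanning the 46 overlapping trigram windows for "draw sing always":
  position 4–6: draw sing always
  position 36–38: draw sing always
  position 46–48: draw sing always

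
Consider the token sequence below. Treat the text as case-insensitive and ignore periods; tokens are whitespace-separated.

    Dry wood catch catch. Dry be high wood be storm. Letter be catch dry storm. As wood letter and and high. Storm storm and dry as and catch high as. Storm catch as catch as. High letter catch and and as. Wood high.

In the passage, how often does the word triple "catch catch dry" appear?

Scanning the 41 overlapping trigram windows for "catch catch dry":
  position 3–5: catch catch dry

1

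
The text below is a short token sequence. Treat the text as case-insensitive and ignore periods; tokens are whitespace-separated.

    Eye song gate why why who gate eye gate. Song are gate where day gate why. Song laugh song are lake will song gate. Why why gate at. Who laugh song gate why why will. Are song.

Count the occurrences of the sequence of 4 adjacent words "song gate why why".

Scanning the 34 overlapping 4-gram windows for "song gate why why":
  position 2–5: song gate why why
  position 23–26: song gate why why
  position 31–34: song gate why why

3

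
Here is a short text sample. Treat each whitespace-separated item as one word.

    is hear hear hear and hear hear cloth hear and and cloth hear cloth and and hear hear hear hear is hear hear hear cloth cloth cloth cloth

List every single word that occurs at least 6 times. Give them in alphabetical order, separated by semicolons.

Unigram counts meeting the condition (at least 6 times):
  cloth: 7
  hear: 14

cloth; hear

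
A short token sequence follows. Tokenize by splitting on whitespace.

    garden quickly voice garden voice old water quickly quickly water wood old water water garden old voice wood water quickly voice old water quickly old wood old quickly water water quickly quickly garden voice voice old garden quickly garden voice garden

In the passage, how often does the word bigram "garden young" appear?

Scanning the 40 overlapping bigram windows for "garden young":
  (none found)

0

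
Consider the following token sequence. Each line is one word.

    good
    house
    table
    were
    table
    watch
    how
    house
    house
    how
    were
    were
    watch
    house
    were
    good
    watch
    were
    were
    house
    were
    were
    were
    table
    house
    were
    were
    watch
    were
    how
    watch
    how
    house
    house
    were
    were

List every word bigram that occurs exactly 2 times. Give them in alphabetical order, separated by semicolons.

house house; how house; watch how; watch were; were table; were watch

Bigram counts meeting the condition (exactly 2 times):
  house house: 2
  how house: 2
  watch how: 2
  watch were: 2
  were table: 2
  were watch: 2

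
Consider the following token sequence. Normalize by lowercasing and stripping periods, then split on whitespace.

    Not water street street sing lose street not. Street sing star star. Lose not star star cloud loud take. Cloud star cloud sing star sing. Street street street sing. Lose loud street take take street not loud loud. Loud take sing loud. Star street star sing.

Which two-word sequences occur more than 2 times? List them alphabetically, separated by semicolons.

Bigram counts meeting the condition (more than 2 times):
  street sing: 3
  street street: 3

street sing; street street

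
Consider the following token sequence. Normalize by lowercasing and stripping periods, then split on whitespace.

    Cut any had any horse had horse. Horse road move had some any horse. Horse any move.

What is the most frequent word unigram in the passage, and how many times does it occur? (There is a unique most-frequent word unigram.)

Unigram frequencies (highest first):
  horse: 5
  any: 4
  had: 3
  move: 2
  cut: 1
  road: 1
  … (1 more, each ≤ 1)

"horse", 5 times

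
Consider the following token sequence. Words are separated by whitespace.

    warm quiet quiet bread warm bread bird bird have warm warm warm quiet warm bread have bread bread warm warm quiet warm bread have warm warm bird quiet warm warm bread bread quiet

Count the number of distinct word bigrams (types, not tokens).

33 tokens → 32 bigram windows in total.
Repeated bigrams (each contributes count−1 duplicates):
  warm warm: 5
  warm bread: 4
  quiet warm: 3
  warm quiet: 3
  bread bread: 2
  bread have: 2
  bread warm: 2
  have warm: 2
15 duplicate windows → 32 − 15 = 17 distinct.

17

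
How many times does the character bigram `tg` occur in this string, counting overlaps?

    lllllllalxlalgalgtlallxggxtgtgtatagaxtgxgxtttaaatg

Sliding a length-2 window over the 50 characters (49 positions):
  position 27–28: tg
  position 29–30: tg
  position 38–39: tg
  position 49–50: tg

4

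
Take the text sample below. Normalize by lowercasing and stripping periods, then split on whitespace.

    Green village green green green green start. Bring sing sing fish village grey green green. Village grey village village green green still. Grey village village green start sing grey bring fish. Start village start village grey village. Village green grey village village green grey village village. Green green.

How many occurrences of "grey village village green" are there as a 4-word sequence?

5

Scanning the 45 overlapping 4-gram windows for "grey village village green":
  position 17–20: grey village village green
  position 23–26: grey village village green
  position 36–39: grey village village green
  position 40–43: grey village village green
  position 44–47: grey village village green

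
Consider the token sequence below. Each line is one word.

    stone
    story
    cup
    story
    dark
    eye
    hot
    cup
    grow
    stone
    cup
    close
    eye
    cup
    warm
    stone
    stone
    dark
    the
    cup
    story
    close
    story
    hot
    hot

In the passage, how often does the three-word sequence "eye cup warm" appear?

Scanning the 23 overlapping trigram windows for "eye cup warm":
  position 13–15: eye cup warm

1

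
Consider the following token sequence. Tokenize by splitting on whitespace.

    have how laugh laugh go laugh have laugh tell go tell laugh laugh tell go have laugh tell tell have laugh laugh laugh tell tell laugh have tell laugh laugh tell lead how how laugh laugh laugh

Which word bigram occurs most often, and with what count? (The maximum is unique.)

"laugh laugh", 7 times

Bigram frequencies (highest first):
  laugh laugh: 7
  laugh tell: 5
  have laugh: 3
  tell laugh: 3
  how laugh: 2
  laugh have: 2
  … (12 more, each ≤ 2)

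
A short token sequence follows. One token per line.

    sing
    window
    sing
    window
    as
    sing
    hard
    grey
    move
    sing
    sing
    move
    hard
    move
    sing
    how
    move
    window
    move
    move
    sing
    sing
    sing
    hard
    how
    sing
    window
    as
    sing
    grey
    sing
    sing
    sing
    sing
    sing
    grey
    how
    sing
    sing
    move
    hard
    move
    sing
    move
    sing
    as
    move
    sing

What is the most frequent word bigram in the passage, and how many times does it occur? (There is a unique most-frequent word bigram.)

"sing sing", 8 times

Bigram frequencies (highest first):
  sing sing: 8
  move sing: 6
  sing window: 3
  sing move: 3
  window as: 2
  as sing: 2
  … (18 more, each ≤ 2)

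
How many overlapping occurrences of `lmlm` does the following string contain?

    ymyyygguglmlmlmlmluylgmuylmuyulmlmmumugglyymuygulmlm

Sliding a length-4 window over the 52 characters (49 positions):
  position 10–13: lmlm
  position 12–15: lmlm
  position 14–17: lmlm
  position 31–34: lmlm
  position 49–52: lmlm

5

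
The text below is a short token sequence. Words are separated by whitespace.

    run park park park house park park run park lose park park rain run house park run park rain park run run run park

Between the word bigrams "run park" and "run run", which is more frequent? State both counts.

"run park": 4 occurrences
"run run": 2 occurrences

"run park" (4 vs 2)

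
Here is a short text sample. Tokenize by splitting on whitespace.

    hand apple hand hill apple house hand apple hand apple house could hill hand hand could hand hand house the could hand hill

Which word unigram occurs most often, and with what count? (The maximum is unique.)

Unigram frequencies (highest first):
  hand: 9
  apple: 4
  hill: 3
  house: 3
  could: 3
  the: 1

"hand", 9 times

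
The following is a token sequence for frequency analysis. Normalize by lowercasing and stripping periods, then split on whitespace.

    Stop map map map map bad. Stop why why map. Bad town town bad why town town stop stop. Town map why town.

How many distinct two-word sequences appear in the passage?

17

23 tokens → 22 bigram windows in total.
Repeated bigrams (each contributes count−1 duplicates):
  map map: 3
  map bad: 2
  town town: 2
  why town: 2
5 duplicate windows → 22 − 5 = 17 distinct.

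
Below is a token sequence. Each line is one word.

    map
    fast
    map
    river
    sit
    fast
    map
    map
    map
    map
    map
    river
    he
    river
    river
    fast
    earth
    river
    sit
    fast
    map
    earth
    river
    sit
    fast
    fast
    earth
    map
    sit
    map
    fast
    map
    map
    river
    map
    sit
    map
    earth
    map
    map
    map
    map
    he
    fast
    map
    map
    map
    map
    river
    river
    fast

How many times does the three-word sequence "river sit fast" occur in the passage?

3

Scanning the 49 overlapping trigram windows for "river sit fast":
  position 4–6: river sit fast
  position 18–20: river sit fast
  position 23–25: river sit fast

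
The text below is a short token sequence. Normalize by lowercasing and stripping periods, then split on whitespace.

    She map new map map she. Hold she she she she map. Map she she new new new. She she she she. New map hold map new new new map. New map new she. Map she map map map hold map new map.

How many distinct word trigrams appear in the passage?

43 tokens → 41 trigram windows in total.
Repeated trigrams (each contributes count−1 duplicates):
  she she she: 4
  map new map: 3
  hold map new: 2
  map hold map: 2
  map map she: 2
  new map new: 2
  new new new: 2
  she map map: 2
  … (1 more repeated)
12 duplicate windows → 41 − 12 = 29 distinct.

29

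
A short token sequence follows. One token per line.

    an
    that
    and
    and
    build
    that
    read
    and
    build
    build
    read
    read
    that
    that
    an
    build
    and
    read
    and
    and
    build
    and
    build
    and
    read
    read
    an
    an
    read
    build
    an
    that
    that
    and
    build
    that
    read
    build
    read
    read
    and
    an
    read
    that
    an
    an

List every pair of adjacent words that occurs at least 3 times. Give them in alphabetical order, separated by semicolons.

and build; build and; read and; read read

Bigram counts meeting the condition (at least 3 times):
  and build: 5
  build and: 3
  read and: 3
  read read: 3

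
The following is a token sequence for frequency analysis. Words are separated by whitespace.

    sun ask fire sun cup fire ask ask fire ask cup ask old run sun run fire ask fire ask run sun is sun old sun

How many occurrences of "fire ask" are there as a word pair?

4

Scanning the 25 overlapping bigram windows for "fire ask":
  position 6–7: fire ask
  position 9–10: fire ask
  position 17–18: fire ask
  position 19–20: fire ask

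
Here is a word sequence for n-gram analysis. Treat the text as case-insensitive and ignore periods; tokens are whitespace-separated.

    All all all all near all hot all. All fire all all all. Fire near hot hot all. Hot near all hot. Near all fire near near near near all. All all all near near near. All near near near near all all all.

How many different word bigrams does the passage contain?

44 tokens → 43 bigram windows in total.
Repeated bigrams (each contributes count−1 duplicates):
  all all: 11
  near near: 8
  near all: 6
  all fire: 3
  all hot: 3
  all near: 3
  fire near: 2
  hot all: 2
  … (1 more repeated)
31 duplicate windows → 43 − 31 = 12 distinct.

12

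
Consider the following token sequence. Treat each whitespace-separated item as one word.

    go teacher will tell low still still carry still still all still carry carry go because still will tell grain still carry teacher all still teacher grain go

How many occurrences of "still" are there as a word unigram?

Scanning the 28 tokens for "still":
  position 6: still
  position 7: still
  position 9: still
  position 10: still
  position 12: still
  position 17: still
  position 21: still
  position 25: still

8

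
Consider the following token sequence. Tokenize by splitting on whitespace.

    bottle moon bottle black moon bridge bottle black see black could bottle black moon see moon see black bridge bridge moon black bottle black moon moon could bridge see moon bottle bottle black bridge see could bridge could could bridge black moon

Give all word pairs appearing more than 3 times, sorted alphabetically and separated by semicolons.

Bigram counts meeting the condition (more than 3 times):
  black moon: 4
  bottle black: 5

black moon; bottle black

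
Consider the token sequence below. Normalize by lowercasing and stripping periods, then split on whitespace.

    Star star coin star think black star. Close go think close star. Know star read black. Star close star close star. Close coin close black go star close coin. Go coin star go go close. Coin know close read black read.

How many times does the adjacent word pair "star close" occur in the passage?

Scanning the 40 overlapping bigram windows for "star close":
  position 7–8: star close
  position 17–18: star close
  position 19–20: star close
  position 21–22: star close
  position 27–28: star close

5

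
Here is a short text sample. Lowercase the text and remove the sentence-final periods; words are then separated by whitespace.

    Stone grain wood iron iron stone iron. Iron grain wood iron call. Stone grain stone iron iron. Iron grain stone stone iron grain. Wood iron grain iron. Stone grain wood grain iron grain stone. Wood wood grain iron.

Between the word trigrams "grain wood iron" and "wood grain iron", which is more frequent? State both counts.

"grain wood iron" (3 vs 2)

"grain wood iron": 3 occurrences
"wood grain iron": 2 occurrences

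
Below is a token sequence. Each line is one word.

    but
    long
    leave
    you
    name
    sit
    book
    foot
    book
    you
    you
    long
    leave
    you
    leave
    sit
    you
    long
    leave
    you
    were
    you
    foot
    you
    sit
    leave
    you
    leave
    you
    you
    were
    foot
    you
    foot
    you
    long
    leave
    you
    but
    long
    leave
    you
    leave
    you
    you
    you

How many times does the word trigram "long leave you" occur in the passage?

Scanning the 44 overlapping trigram windows for "long leave you":
  position 2–4: long leave you
  position 12–14: long leave you
  position 18–20: long leave you
  position 36–38: long leave you
  position 40–42: long leave you

5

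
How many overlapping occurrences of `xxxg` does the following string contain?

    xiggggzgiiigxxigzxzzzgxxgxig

0

Sliding a length-4 window over the 28 characters (25 positions):
  (no match at any position)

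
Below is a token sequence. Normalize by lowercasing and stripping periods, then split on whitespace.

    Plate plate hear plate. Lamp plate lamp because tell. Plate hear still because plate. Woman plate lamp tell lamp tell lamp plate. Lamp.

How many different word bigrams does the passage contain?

23 tokens → 22 bigram windows in total.
Repeated bigrams (each contributes count−1 duplicates):
  plate lamp: 4
  lamp plate: 2
  lamp tell: 2
  plate hear: 2
  tell lamp: 2
7 duplicate windows → 22 − 7 = 15 distinct.

15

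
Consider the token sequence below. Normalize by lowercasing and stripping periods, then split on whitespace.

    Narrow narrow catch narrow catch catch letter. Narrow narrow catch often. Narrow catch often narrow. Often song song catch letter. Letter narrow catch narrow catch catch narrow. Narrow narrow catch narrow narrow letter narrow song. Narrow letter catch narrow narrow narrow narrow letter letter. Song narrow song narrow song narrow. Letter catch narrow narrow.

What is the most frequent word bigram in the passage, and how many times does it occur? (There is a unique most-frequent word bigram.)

"narrow narrow", 9 times

Bigram frequencies (highest first):
  narrow narrow: 9
  narrow catch: 7
  catch narrow: 6
  narrow letter: 4
  song narrow: 4
  letter narrow: 3
  … (12 more, each ≤ 3)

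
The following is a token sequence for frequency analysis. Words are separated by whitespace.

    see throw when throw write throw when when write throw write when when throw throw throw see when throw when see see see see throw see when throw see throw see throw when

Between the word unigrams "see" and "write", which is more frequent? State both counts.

"see" (9 vs 3)

"see": 9 occurrences
"write": 3 occurrences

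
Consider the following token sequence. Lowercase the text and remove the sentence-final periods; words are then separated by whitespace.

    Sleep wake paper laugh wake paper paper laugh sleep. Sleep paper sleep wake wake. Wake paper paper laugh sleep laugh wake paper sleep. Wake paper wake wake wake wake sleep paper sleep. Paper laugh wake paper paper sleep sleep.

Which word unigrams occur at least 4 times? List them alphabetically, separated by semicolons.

Unigram counts meeting the condition (at least 4 times):
  laugh: 5
  paper: 12
  sleep: 10
  wake: 12

laugh; paper; sleep; wake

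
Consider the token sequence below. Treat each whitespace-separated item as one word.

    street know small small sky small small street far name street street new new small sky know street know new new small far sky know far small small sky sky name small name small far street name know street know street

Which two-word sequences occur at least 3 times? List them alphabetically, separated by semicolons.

Bigram counts meeting the condition (at least 3 times):
  know street: 3
  small sky: 3
  small small: 3
  street know: 3

know street; small sky; small small; street know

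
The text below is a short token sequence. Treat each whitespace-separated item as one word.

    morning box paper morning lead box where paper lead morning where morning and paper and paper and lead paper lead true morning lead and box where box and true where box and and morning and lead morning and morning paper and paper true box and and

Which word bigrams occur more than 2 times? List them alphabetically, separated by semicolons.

Bigram counts meeting the condition (more than 2 times):
  and paper: 3
  box and: 3
  morning and: 3
  paper and: 3

and paper; box and; morning and; paper and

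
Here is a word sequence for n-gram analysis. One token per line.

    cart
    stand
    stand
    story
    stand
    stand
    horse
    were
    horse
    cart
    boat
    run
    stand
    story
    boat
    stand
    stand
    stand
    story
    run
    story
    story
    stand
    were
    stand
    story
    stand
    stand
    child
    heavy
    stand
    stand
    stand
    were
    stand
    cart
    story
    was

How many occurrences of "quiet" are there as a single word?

Scanning the 38 tokens for "quiet":
  (none found)

0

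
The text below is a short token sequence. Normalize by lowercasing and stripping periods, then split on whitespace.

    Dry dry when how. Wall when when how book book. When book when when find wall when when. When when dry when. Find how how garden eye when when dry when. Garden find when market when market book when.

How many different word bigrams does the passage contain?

39 tokens → 38 bigram windows in total.
Repeated bigrams (each contributes count−1 duplicates):
  when when: 6
  book when: 3
  dry when: 3
  wall when: 2
  when dry: 2
  when find: 2
  when how: 2
  when market: 2
14 duplicate windows → 38 − 14 = 24 distinct.

24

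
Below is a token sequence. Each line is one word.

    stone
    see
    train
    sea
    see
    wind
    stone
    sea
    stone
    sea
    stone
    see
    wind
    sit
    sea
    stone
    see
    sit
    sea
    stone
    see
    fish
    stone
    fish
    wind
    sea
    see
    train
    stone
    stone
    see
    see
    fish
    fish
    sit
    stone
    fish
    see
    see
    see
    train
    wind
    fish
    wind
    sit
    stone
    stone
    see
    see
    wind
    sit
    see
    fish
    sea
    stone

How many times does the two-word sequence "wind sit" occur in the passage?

Scanning the 54 overlapping bigram windows for "wind sit":
  position 13–14: wind sit
  position 44–45: wind sit
  position 50–51: wind sit

3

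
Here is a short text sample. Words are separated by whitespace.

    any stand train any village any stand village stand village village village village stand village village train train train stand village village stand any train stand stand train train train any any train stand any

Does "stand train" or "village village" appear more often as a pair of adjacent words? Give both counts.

"village village" (5 vs 2)

"stand train": 2 occurrences
"village village": 5 occurrences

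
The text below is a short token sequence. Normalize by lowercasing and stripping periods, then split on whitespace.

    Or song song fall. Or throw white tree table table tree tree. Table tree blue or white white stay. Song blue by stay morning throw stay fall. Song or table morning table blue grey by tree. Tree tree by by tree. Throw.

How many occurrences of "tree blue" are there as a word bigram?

1

Scanning the 41 overlapping bigram windows for "tree blue":
  position 14–15: tree blue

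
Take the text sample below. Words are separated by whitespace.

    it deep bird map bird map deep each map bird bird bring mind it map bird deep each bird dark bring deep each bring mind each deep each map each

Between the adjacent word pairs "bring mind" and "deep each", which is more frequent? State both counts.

"deep each" (4 vs 2)

"bring mind": 2 occurrences
"deep each": 4 occurrences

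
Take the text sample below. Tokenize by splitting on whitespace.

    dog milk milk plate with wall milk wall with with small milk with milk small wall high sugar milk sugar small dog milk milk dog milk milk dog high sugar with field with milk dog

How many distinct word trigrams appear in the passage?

35 tokens → 33 trigram windows in total.
Repeated trigrams (each contributes count−1 duplicates):
  dog milk milk: 3
  milk milk dog: 2
3 duplicate windows → 33 − 3 = 30 distinct.

30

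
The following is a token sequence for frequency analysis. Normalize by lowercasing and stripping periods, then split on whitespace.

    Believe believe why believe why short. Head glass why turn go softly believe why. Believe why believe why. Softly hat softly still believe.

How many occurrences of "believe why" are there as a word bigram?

Scanning the 22 overlapping bigram windows for "believe why":
  position 2–3: believe why
  position 4–5: believe why
  position 13–14: believe why
  position 15–16: believe why
  position 17–18: believe why

5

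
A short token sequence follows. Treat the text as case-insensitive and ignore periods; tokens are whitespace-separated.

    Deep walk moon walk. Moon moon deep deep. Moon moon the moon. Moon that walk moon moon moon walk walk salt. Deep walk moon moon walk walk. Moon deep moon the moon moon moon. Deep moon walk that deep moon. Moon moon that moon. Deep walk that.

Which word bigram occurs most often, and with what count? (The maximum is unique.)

"moon moon", 10 times

Bigram frequencies (highest first):
  moon moon: 10
  walk moon: 5
  moon walk: 4
  moon deep: 4
  deep moon: 4
  deep walk: 3
  … (11 more, each ≤ 2)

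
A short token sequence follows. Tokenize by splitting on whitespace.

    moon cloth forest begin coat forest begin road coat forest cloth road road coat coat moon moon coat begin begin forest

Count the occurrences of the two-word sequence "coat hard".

Scanning the 20 overlapping bigram windows for "coat hard":
  (none found)

0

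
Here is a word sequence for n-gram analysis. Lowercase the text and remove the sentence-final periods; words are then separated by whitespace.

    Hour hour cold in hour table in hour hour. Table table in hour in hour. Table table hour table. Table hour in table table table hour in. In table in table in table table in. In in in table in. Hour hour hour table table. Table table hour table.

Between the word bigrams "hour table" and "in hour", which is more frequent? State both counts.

"hour table" (6 vs 5)

"hour table": 6 occurrences
"in hour": 5 occurrences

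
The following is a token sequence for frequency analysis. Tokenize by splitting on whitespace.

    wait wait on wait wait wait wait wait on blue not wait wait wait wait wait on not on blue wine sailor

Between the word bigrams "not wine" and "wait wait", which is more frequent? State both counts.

"wait wait" (9 vs 0)

"not wine": 0 occurrences
"wait wait": 9 occurrences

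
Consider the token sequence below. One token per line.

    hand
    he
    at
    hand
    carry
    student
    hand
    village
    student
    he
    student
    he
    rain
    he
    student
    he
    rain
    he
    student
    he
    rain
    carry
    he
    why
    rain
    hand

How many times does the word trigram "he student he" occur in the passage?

3

Scanning the 24 overlapping trigram windows for "he student he":
  position 10–12: he student he
  position 14–16: he student he
  position 18–20: he student he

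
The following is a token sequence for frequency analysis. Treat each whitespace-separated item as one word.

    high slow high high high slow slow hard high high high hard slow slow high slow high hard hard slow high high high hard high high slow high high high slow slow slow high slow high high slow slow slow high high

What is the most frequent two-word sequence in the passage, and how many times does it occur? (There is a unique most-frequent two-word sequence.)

Bigram frequencies (highest first):
  high high: 11
  slow high: 8
  high slow: 7
  slow slow: 6
  high hard: 3
  hard high: 2
  … (3 more, each ≤ 2)

"high high", 11 times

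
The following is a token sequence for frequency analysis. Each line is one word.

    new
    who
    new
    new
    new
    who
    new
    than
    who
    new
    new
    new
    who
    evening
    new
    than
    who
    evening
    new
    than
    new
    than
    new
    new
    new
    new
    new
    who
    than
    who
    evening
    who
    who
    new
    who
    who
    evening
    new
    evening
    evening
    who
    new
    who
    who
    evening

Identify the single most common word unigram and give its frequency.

"new", 19 times

Unigram frequencies (highest first):
  new: 19
  who: 14
  evening: 7
  than: 5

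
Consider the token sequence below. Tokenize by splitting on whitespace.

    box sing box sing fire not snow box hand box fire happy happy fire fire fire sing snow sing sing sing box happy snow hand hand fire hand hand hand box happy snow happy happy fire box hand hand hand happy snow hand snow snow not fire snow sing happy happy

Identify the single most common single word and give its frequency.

"hand", 10 times

Unigram frequencies (highest first):
  hand: 10
  happy: 9
  fire: 8
  snow: 8
  box: 7
  sing: 7
  … (1 more, each ≤ 2)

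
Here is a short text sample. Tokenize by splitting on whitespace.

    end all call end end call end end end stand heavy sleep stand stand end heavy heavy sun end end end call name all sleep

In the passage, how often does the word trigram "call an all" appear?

Scanning the 23 overlapping trigram windows for "call an all":
  (none found)

0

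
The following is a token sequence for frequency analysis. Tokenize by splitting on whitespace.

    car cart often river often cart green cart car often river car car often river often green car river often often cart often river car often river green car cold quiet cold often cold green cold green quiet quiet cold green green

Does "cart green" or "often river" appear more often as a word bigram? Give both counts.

"often river" (5 vs 1)

"cart green": 1 occurrence
"often river": 5 occurrences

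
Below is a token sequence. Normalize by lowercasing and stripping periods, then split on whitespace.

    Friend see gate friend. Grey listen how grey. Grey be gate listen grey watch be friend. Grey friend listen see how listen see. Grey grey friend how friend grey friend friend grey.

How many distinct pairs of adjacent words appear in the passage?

32 tokens → 31 bigram windows in total.
Repeated bigrams (each contributes count−1 duplicates):
  friend grey: 4
  grey friend: 3
  grey grey: 2
  listen see: 2
7 duplicate windows → 31 − 7 = 24 distinct.

24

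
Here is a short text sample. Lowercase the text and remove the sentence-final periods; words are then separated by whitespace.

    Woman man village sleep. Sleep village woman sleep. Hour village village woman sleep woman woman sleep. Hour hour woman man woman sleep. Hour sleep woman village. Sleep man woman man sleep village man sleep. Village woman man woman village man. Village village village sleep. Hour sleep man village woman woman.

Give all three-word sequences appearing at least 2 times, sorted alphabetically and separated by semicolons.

Trigram counts meeting the condition (at least 2 times):
  man sleep village: 2
  sleep hour sleep: 2
  sleep village woman: 2
  village woman sleep: 2
  woman man woman: 2
  woman sleep hour: 3

man sleep village; sleep hour sleep; sleep village woman; village woman sleep; woman man woman; woman sleep hour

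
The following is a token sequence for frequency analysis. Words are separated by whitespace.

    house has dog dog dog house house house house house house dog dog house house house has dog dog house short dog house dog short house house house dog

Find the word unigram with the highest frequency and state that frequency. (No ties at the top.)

Unigram frequencies (highest first):
  house: 15
  dog: 10
  has: 2
  short: 2

"house", 15 times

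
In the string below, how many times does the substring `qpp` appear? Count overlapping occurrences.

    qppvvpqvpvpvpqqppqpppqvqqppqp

4

Sliding a length-3 window over the 29 characters (27 positions):
  position 1–3: qpp
  position 15–17: qpp
  position 18–20: qpp
  position 25–27: qpp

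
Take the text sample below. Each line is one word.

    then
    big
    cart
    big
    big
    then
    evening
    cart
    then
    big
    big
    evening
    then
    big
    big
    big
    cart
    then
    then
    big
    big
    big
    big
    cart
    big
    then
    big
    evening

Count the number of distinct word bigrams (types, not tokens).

28 tokens → 27 bigram windows in total.
Repeated bigrams (each contributes count−1 duplicates):
  big big: 7
  then big: 5
  big cart: 3
  big evening: 2
  big then: 2
  cart big: 2
  cart then: 2
16 duplicate windows → 27 − 16 = 11 distinct.

11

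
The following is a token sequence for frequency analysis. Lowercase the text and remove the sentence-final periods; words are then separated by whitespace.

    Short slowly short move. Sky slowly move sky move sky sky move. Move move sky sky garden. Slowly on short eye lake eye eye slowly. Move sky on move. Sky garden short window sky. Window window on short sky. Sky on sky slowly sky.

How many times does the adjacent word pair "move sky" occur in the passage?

6

Scanning the 43 overlapping bigram windows for "move sky":
  position 4–5: move sky
  position 7–8: move sky
  position 9–10: move sky
  position 14–15: move sky
  position 26–27: move sky
  position 29–30: move sky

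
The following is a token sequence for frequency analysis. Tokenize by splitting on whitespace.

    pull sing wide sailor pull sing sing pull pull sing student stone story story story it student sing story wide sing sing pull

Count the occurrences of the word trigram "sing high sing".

Scanning the 21 overlapping trigram windows for "sing high sing":
  (none found)

0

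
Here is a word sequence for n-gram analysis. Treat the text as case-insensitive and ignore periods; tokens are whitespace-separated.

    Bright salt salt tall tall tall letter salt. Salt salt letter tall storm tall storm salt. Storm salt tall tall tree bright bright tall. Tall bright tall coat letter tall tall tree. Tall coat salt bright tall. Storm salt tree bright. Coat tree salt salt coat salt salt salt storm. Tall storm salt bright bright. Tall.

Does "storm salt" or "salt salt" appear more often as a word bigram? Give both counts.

"storm salt": 4 occurrences
"salt salt": 6 occurrences

"salt salt" (6 vs 4)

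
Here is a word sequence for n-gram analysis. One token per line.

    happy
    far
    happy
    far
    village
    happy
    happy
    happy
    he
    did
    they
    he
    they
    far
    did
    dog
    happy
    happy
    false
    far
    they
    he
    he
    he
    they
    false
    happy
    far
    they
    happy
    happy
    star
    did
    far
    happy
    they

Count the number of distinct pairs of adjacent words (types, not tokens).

25

36 tokens → 35 bigram windows in total.
Repeated bigrams (each contributes count−1 duplicates):
  happy happy: 4
  happy far: 3
  far happy: 2
  far they: 2
  he he: 2
  he they: 2
  they he: 2
10 duplicate windows → 35 − 10 = 25 distinct.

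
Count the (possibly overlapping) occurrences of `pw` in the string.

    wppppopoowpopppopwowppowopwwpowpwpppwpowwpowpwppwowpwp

Sliding a length-2 window over the 54 characters (53 positions):
  position 17–18: pw
  position 26–27: pw
  position 32–33: pw
  position 36–37: pw
  position 45–46: pw
  position 48–49: pw
  position 52–53: pw

7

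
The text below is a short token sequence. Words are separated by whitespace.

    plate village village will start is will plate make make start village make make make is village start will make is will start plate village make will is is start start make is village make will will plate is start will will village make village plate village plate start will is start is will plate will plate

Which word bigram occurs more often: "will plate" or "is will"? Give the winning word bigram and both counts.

"will plate": 4 occurrences
"is will": 3 occurrences

"will plate" (4 vs 3)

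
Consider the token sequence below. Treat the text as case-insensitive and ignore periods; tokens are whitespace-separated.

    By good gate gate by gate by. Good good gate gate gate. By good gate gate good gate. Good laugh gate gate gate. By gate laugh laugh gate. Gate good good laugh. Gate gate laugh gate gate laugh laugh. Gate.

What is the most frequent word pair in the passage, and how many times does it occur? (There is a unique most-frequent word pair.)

Bigram frequencies (highest first):
  gate gate: 9
  laugh gate: 5
  good gate: 4
  gate by: 4
  by good: 3
  gate good: 3
  … (5 more, each ≤ 3)

"gate gate", 9 times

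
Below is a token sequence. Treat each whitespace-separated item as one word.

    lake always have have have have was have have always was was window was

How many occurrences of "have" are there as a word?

6

Scanning the 14 tokens for "have":
  position 3: have
  position 4: have
  position 5: have
  position 6: have
  position 8: have
  position 9: have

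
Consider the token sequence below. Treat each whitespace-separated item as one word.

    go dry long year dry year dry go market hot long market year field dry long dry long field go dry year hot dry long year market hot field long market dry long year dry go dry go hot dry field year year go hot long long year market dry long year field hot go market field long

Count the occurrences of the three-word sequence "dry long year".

4

Scanning the 56 overlapping trigram windows for "dry long year":
  position 2–4: dry long year
  position 24–26: dry long year
  position 32–34: dry long year
  position 50–52: dry long year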